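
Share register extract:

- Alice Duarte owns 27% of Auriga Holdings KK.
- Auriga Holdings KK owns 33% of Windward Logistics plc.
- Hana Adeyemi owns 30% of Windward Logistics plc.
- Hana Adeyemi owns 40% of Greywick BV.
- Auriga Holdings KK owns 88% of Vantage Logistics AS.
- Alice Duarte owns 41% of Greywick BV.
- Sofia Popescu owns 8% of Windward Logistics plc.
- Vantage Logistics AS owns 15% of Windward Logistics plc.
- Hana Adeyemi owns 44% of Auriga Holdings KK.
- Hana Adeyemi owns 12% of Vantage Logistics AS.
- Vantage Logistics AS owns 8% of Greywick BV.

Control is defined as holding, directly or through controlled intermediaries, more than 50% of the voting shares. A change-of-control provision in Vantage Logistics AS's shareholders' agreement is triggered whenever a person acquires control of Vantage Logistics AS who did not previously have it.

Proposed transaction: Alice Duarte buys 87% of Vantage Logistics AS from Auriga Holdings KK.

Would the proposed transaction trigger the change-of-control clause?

The purchase adds only to Alice's holdings (Auriga's stake shrinks), so Alice is the only person who could newly come to control Vantage.
Alice's largest direct stake is 41% in Greywick, which does not meet the threshold, so Alice controls no company.
Neither Alice nor any entity Alice controls holds any voting interest in Vantage.
So before the transaction, Alice does not control Vantage.
After the purchase, Alice holds 87% of Vantage directly, and Auriga's stake falls to 1%.
Alice holds 87% of Vantage, so Alice controls Vantage.
Alice did not control Vantage before and does after, so the clause is triggered.

Yes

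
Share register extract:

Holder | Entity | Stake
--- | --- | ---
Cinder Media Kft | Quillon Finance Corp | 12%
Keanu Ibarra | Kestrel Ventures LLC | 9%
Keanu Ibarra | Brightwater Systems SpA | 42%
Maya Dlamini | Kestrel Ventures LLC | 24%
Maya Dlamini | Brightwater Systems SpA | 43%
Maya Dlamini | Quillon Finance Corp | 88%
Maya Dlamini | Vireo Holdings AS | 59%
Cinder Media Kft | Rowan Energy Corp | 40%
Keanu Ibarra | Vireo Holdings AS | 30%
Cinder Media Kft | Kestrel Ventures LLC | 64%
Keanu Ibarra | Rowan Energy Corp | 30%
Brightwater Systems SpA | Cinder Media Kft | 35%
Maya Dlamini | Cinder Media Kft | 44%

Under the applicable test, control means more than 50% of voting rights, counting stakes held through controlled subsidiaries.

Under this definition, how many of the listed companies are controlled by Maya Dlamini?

2

Maya holds 59% of Vireo, so Maya controls Vireo.
Maya holds 88% of Quillon, so Maya controls Quillon.
No other company's threshold is met.
Maya controls 2 companies.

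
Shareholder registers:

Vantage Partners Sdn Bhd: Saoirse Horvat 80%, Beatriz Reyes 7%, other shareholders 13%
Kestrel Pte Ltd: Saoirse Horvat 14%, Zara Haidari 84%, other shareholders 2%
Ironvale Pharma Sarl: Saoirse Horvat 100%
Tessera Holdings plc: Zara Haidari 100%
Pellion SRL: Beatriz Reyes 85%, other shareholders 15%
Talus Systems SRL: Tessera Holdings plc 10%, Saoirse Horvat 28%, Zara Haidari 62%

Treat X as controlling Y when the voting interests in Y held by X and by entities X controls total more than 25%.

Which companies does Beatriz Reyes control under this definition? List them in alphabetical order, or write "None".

Pellion SRL

Beatriz holds 85% of Pellion, so Beatriz controls Pellion.
No other company's threshold is met.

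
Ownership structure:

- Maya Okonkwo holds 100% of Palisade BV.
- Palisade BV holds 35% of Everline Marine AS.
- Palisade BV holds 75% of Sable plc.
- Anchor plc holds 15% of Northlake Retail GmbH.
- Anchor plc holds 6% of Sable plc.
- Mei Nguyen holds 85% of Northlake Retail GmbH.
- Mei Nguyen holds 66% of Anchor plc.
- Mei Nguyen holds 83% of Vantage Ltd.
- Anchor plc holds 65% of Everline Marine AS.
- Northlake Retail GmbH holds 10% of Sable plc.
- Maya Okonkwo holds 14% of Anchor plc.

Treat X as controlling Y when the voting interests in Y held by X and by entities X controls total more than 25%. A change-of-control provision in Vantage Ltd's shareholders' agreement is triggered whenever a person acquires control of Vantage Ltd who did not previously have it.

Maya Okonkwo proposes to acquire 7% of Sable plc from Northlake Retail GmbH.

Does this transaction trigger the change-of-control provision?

No

The purchase adds only to Maya's holdings (Northlake's stake shrinks), so Maya is the only person who could newly come to control Vantage.
Maya holds 100% of Palisade, so Maya controls Palisade.
Palisade holds 35% of Everline, so Maya controls Everline.
Palisade holds 75% of Sable, so Maya controls Sable.
Neither Maya nor any entity Maya controls holds any voting interest in Vantage.
So before the transaction, Maya does not control Vantage.
After the purchase, Maya holds 7% of Sable directly, and Northlake's stake falls to 3%.
Palisade and Maya together hold 75% + 7% = 82% of Sable, so Maya controls Sable.
After the transaction, neither Maya nor any entity Maya controls holds a voting interest in Vantage, so Maya still does not control it.
No new person acquires control, so the clause is not triggered.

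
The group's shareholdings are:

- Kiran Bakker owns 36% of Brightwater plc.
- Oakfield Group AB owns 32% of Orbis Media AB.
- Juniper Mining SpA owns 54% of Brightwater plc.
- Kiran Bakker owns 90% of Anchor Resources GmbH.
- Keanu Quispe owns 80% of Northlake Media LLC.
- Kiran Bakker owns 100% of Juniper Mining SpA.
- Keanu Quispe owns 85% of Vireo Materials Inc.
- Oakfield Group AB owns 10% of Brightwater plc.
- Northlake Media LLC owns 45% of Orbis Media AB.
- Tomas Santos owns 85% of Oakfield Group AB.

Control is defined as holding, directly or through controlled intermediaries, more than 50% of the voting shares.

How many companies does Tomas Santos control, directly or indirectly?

Tomas holds 85% of Oakfield, so Tomas controls Oakfield.
No other company's threshold is met.
Tomas controls 1 company.

1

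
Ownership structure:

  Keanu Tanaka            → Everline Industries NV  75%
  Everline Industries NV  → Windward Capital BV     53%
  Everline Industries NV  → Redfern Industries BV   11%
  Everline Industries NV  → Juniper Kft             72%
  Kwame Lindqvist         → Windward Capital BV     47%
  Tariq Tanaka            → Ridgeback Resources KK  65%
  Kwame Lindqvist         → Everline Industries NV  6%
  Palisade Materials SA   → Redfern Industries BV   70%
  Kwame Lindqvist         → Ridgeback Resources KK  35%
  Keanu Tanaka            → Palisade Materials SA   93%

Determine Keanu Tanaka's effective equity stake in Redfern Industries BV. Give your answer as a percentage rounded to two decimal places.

Keanu reaches Redfern along 2 paths.
Via Palisade: 93% × 70% = 65.1%.
Via Everline: 75% × 11% = 8.25%.
Total: 65.1% + 8.25% = 73.35%.

73.35%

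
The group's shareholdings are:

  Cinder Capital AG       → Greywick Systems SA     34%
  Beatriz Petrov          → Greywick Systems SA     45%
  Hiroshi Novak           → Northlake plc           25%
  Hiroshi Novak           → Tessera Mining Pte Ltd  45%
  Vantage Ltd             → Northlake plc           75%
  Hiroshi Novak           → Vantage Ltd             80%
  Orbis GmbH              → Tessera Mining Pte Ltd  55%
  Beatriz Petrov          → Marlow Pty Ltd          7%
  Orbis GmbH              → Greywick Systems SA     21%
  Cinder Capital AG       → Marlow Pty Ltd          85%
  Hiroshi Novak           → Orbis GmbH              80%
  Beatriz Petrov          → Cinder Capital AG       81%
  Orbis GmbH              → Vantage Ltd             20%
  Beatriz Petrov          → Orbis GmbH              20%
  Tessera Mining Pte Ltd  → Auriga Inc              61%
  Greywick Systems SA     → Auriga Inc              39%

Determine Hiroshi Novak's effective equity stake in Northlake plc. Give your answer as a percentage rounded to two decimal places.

97.00%

Hiroshi reaches Northlake along 3 paths.
Via Vantage: 80% × 75% = 60%.
Via Orbis → Vantage: 80% × 20% × 75% = 12%.
Direct stake: 25% = 25%.
Total: 60% + 12% + 25% = 97%.
Rounded: 97.00%.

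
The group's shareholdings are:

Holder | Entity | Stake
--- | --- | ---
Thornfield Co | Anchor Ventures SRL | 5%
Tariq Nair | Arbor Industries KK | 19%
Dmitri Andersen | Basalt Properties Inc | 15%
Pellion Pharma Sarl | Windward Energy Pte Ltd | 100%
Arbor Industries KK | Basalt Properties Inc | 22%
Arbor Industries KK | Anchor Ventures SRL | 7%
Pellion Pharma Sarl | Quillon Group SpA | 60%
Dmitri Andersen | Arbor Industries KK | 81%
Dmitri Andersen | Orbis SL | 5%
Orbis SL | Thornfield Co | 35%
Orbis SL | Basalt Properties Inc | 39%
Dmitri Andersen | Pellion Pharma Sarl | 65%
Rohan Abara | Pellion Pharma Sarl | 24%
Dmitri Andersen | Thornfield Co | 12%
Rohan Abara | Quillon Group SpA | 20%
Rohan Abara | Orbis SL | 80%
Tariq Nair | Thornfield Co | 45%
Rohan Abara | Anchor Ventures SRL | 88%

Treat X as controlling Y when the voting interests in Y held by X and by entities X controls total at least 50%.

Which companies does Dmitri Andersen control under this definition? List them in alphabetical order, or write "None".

Dmitri holds 81% of Arbor, so Dmitri controls Arbor.
Dmitri holds 65% of Pellion, so Dmitri controls Pellion.
Pellion holds 60% of Quillon, so Dmitri controls Quillon.
Pellion holds 100% of Windward, so Dmitri controls Windward.
No other company's threshold is met.

Arbor Industries KK, Pellion Pharma Sarl, Quillon Group SpA, Windward Energy Pte Ltd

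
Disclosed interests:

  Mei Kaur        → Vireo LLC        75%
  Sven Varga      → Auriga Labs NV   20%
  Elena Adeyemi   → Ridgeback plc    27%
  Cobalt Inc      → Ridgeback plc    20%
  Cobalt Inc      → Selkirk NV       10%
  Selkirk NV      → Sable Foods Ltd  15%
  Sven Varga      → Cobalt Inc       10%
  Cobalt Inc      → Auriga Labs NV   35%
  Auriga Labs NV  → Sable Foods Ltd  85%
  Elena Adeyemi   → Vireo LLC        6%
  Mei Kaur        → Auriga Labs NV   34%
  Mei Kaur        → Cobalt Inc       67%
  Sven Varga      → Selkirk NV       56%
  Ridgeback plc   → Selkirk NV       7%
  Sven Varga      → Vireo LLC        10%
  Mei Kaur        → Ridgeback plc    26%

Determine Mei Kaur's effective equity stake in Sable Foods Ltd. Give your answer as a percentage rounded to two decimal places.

50.25%

Mei reaches Sable along 5 paths.
Via Auriga: 34% × 85% = 28.9%.
Via Cobalt → Auriga: 67% × 35% × 85% = 19.9325%.
Via Ridgeback → Selkirk: 26% × 7% × 15% = 0.273%.
Via Cobalt → Ridgeback → Selkirk: 67% × 20% × 7% × 15% = 0.1407%.
Via Cobalt → Selkirk: 67% × 10% × 15% = 1.005%.
Total: 28.9% + 19.9325% + 0.273% + 0.1407% + 1.005% = 50.2512%.
Rounded: 50.25%.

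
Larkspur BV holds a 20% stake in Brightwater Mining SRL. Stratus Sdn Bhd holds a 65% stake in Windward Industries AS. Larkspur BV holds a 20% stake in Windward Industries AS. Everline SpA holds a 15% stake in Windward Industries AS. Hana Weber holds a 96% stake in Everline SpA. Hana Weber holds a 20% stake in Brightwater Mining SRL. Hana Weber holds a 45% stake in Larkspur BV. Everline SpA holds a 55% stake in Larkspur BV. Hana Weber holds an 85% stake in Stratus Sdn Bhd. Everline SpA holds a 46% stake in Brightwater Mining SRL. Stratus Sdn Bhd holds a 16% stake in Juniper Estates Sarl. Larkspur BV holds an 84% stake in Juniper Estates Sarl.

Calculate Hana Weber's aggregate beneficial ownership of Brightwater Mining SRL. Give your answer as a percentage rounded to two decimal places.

Hana reaches Brightwater along 4 paths.
Via Everline: 96% × 46% = 44.16%.
Direct stake: 20% = 20%.
Via Everline → Larkspur: 96% × 55% × 20% = 10.56%.
Via Larkspur: 45% × 20% = 9%.
Total: 44.16% + 20% + 10.56% + 9% = 83.72%.

83.72%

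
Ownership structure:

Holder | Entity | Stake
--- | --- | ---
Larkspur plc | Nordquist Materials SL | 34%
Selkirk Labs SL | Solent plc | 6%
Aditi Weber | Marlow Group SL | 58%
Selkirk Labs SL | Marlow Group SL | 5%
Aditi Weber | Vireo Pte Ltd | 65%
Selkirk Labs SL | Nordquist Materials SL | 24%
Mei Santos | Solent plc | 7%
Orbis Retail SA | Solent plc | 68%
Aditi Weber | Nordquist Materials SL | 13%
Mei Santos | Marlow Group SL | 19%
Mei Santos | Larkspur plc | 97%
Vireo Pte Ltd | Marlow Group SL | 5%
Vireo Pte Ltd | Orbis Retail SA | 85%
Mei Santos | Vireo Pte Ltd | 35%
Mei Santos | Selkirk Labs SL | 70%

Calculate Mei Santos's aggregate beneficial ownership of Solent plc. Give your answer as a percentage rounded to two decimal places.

31.43%

Mei reaches Solent along 3 paths.
Direct stake: 7% = 7%.
Via Selkirk: 70% × 6% = 4.2%.
Via Vireo → Orbis: 35% × 85% × 68% = 20.23%.
Total: 7% + 4.2% + 20.23% = 31.43%.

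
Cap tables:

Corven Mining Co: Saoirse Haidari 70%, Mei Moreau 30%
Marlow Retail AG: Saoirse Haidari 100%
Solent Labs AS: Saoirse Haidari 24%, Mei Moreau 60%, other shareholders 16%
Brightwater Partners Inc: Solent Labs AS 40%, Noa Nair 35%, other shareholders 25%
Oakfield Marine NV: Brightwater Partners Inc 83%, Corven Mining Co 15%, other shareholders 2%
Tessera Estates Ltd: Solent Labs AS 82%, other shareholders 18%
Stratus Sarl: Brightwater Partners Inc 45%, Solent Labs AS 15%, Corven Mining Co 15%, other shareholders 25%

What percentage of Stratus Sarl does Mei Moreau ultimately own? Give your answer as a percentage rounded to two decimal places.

Mei reaches Stratus along 3 paths.
Via Solent → Brightwater: 60% × 40% × 45% = 10.8%.
Via Solent: 60% × 15% = 9%.
Via Corven: 30% × 15% = 4.5%.
Total: 10.8% + 9% + 4.5% = 24.3%.
Rounded: 24.30%.

24.30%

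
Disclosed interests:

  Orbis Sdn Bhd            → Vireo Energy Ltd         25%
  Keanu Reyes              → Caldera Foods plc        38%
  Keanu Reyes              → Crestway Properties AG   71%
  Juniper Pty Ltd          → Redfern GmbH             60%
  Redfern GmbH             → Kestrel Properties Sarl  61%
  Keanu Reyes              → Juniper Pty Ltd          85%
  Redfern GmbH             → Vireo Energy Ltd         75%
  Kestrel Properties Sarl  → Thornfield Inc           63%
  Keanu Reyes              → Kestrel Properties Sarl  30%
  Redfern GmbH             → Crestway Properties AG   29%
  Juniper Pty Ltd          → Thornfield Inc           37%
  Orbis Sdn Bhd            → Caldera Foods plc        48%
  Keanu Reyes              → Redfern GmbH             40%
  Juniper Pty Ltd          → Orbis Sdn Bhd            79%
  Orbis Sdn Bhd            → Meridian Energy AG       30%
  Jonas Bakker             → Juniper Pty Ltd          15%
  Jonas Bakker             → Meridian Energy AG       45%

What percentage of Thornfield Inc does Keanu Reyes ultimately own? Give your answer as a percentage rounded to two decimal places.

85.32%

Keanu reaches Thornfield along 4 paths.
Via Juniper: 85% × 37% = 31.45%.
Via Juniper → Redfern → Kestrel: 85% × 60% × 61% × 63% = 19.5993%.
Via Redfern → Kestrel: 40% × 61% × 63% = 15.372%.
Via Kestrel: 30% × 63% = 18.9%.
Total: 31.45% + 19.5993% + 15.372% + 18.9% = 85.3213%.
Rounded: 85.32%.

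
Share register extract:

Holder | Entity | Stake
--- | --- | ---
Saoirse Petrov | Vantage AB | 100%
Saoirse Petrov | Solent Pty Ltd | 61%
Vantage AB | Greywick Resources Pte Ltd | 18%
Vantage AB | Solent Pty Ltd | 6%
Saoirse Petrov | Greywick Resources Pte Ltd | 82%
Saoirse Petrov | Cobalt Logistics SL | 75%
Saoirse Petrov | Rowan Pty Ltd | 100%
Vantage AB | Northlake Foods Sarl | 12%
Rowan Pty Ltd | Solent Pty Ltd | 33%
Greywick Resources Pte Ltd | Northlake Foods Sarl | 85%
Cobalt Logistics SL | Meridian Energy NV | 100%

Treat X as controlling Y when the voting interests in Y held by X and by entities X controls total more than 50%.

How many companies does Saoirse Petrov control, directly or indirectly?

Saoirse holds 100% of Vantage, so Saoirse controls Vantage.
Saoirse holds 100% of Rowan, so Saoirse controls Rowan.
Saoirse holds 75% of Cobalt, so Saoirse controls Cobalt.
Rowan and Saoirse and Vantage together hold 33% + 61% + 6% = 100% of Solent, so Saoirse controls Solent.
Saoirse and Vantage together hold 82% + 18% = 100% of Greywick, so Saoirse controls Greywick.
Cobalt holds 100% of Meridian, so Saoirse controls Meridian.
Greywick and Vantage together hold 85% + 12% = 97% of Northlake, so Saoirse controls Northlake.
Saoirse controls 7 companies.

7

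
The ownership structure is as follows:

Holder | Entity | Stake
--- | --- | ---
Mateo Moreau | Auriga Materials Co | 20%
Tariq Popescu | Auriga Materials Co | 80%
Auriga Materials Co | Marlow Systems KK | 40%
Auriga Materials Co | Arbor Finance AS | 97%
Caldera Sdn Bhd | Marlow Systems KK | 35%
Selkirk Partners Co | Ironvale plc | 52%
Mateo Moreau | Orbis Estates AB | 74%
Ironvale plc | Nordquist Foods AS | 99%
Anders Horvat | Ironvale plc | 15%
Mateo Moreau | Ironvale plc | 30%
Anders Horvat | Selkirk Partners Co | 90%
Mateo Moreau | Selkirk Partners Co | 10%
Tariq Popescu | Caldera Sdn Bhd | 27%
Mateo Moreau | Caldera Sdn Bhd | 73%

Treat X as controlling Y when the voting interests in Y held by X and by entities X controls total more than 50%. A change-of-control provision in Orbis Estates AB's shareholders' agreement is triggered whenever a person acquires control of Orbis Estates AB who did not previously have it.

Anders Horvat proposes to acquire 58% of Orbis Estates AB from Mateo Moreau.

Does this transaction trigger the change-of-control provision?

The purchase adds only to Anders's holdings (Mateo's stake shrinks), so Anders is the only person who could newly come to control Orbis.
Anders holds 90% of Selkirk, so Anders controls Selkirk.
Selkirk and Anders together hold 52% + 15% = 67% of Ironvale, so Anders controls Ironvale.
Ironvale holds 99% of Nordquist, so Anders controls Nordquist.
Neither Anders nor any entity Anders controls holds any voting interest in Orbis.
So before the transaction, Anders does not control Orbis.
After the purchase, Anders holds 58% of Orbis directly, and Mateo's stake falls to 16%.
Anders holds 58% of Orbis, so Anders controls Orbis.
Anders did not control Orbis before and does after, so the clause is triggered.

Yes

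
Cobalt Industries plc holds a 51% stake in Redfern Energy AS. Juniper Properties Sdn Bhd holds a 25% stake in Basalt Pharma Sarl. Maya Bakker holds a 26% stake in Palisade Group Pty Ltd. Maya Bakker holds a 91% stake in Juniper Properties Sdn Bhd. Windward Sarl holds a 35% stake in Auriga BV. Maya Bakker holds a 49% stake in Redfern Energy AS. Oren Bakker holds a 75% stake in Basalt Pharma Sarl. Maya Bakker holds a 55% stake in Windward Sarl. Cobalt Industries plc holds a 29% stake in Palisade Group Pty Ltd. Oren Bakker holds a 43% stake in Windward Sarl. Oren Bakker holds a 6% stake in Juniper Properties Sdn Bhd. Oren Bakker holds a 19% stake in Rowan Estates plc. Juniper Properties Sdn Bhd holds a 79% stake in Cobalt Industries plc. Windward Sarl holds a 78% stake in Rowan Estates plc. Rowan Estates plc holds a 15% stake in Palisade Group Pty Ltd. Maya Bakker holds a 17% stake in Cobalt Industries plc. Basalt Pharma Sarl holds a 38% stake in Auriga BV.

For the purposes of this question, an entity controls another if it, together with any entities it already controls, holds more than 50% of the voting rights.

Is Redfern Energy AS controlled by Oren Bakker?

Oren holds 75% of Basalt, so Oren controls Basalt.
Neither Oren nor any entity Oren controls holds any voting interest in Redfern.
So Oren does not control Redfern.

No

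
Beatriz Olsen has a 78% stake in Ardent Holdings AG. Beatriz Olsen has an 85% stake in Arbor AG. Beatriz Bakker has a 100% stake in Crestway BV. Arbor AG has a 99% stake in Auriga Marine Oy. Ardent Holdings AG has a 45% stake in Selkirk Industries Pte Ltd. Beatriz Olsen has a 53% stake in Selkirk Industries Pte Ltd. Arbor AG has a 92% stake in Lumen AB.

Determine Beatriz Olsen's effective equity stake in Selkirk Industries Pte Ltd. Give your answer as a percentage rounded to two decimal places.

Beatriz Olsen reaches Selkirk along 2 paths.
Direct stake: 53% = 53%.
Via Ardent: 78% × 45% = 35.1%.
Total: 53% + 35.1% = 88.1%.
Rounded: 88.10%.

88.10%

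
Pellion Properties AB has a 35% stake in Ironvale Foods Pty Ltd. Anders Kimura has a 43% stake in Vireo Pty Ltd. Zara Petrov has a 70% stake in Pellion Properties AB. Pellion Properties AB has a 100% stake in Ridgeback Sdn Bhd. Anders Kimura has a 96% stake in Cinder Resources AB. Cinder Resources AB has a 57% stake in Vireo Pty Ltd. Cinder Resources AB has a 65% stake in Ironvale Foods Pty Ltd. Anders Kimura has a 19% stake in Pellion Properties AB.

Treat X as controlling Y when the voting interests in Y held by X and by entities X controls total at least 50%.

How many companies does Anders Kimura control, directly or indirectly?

Anders holds 96% of Cinder, so Anders controls Cinder.
Cinder holds 65% of Ironvale, so Anders controls Ironvale.
Anders and Cinder together hold 43% + 57% = 100% of Vireo, so Anders controls Vireo.
No other company's threshold is met.
Anders controls 3 companies.

3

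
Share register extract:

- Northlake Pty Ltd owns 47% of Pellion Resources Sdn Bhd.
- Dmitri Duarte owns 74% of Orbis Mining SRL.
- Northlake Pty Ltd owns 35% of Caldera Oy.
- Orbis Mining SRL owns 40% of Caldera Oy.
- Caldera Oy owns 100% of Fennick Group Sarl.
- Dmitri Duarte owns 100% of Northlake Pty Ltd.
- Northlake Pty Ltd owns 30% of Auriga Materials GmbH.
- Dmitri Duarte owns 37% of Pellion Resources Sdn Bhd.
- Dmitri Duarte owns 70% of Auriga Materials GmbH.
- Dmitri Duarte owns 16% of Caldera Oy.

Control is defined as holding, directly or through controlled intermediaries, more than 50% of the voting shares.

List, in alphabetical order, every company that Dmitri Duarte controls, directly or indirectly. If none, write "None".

Dmitri holds 100% of Northlake, so Dmitri controls Northlake.
Dmitri holds 74% of Orbis, so Dmitri controls Orbis.
Orbis and Dmitri and Northlake together hold 40% + 16% + 35% = 91% of Caldera, so Dmitri controls Caldera.
Dmitri and Northlake together hold 37% + 47% = 84% of Pellion, so Dmitri controls Pellion.
Dmitri and Northlake together hold 70% + 30% = 100% of Auriga, so Dmitri controls Auriga.
Caldera holds 100% of Fennick, so Dmitri controls Fennick.

Auriga Materials GmbH, Caldera Oy, Fennick Group Sarl, Northlake Pty Ltd, Orbis Mining SRL, Pellion Resources Sdn Bhd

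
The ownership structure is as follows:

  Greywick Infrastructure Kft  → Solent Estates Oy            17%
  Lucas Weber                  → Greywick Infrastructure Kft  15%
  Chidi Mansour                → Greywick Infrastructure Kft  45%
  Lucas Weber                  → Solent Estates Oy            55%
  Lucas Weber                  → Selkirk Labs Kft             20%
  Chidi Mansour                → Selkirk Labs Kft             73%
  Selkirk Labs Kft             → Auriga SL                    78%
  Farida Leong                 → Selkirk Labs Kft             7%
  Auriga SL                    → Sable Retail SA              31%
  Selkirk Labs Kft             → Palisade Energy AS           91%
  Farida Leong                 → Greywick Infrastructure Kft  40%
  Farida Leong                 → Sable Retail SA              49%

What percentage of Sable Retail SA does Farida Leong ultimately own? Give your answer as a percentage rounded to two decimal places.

50.69%

Farida reaches Sable along 2 paths.
Direct stake: 49% = 49%.
Via Selkirk → Auriga: 7% × 78% × 31% = 1.6926%.
Total: 49% + 1.6926% = 50.6926%.
Rounded: 50.69%.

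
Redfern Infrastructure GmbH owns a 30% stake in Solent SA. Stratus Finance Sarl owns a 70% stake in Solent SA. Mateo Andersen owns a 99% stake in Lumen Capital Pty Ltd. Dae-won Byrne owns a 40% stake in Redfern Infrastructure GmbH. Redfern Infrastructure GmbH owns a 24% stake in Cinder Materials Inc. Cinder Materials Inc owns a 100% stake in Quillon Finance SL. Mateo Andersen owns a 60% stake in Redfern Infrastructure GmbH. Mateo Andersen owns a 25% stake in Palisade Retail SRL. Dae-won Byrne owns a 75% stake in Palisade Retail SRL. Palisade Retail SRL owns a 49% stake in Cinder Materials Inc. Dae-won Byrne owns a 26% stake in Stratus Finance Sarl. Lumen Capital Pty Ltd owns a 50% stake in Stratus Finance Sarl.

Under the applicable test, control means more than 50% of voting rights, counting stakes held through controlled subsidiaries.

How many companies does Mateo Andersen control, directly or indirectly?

Mateo holds 60% of Redfern, so Mateo controls Redfern.
Mateo holds 99% of Lumen, so Mateo controls Lumen.
No other company's threshold is met.
Mateo controls 2 companies.

2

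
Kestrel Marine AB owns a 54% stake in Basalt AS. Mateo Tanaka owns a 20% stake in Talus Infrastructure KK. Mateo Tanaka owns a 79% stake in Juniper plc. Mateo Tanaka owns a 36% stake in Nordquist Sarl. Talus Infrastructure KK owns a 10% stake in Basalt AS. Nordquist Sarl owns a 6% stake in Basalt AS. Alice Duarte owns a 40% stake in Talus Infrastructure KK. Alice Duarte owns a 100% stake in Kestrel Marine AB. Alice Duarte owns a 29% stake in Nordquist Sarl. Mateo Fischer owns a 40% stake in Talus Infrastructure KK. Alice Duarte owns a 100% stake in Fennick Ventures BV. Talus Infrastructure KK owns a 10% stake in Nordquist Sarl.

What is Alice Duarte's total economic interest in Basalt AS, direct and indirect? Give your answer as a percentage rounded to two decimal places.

Alice reaches Basalt along 4 paths.
Via Kestrel: 100% × 54% = 54%.
Via Talus: 40% × 10% = 4%.
Via Talus → Nordquist: 40% × 10% × 6% = 0.24%.
Via Nordquist: 29% × 6% = 1.74%.
Total: 54% + 4% + 0.24% + 1.74% = 59.98%.

59.98%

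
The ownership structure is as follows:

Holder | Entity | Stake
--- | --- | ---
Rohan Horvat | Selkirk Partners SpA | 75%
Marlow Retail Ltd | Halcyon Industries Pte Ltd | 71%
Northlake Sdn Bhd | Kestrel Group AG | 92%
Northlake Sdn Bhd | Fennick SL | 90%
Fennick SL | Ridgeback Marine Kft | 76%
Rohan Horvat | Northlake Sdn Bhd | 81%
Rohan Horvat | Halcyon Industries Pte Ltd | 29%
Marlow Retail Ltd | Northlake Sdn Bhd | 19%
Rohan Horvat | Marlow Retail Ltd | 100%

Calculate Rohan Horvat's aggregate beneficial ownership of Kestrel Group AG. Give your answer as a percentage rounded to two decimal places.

92.00%

Rohan reaches Kestrel along 2 paths.
Via Marlow → Northlake: 100% × 19% × 92% = 17.48%.
Via Northlake: 81% × 92% = 74.52%.
Total: 17.48% + 74.52% = 92%.
Rounded: 92.00%.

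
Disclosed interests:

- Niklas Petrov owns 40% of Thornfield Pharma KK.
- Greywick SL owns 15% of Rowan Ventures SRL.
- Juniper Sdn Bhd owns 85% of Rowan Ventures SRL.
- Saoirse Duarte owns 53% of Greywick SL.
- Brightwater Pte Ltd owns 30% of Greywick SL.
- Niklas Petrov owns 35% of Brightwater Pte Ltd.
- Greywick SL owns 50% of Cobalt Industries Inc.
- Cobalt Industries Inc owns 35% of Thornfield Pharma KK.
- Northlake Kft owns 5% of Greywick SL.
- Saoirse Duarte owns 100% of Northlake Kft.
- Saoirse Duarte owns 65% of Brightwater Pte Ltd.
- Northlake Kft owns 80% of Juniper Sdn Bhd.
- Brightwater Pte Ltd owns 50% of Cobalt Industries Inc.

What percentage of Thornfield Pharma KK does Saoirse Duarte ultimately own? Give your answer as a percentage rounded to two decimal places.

Saoirse reaches Thornfield along 4 paths.
Via Brightwater → Cobalt: 65% × 50% × 35% = 11.375%.
Via Northlake → Greywick → Cobalt: 100% × 5% × 50% × 35% = 0.875%.
Via Greywick → Cobalt: 53% × 50% × 35% = 9.275%.
Via Brightwater → Greywick → Cobalt: 65% × 30% × 50% × 35% = 3.4125%.
Total: 11.375% + 0.875% + 9.275% + 3.4125% = 24.9375%.
Rounded: 24.94%.

24.94%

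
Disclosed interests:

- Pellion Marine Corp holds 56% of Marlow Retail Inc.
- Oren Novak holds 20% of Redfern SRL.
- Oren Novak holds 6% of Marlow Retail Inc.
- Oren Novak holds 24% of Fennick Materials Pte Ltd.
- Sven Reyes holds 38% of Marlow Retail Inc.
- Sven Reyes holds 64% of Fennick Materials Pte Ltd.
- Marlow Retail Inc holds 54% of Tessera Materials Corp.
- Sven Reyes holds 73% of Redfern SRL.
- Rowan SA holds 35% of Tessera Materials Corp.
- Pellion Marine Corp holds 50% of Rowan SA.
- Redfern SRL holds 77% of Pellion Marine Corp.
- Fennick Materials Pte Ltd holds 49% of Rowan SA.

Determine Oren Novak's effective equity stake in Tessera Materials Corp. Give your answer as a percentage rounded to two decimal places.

Oren reaches Tessera along 4 paths.
Via Redfern → Pellion → Rowan: 20% × 77% × 50% × 35% = 2.695%.
Via Fennick → Rowan: 24% × 49% × 35% = 4.116%.
Via Redfern → Pellion → Marlow: 20% × 77% × 56% × 54% = 4.65696%.
Via Marlow: 6% × 54% = 3.24%.
Total: 2.695% + 4.116% + 4.65696% + 3.24% = 14.70796%.
Rounded: 14.71%.

14.71%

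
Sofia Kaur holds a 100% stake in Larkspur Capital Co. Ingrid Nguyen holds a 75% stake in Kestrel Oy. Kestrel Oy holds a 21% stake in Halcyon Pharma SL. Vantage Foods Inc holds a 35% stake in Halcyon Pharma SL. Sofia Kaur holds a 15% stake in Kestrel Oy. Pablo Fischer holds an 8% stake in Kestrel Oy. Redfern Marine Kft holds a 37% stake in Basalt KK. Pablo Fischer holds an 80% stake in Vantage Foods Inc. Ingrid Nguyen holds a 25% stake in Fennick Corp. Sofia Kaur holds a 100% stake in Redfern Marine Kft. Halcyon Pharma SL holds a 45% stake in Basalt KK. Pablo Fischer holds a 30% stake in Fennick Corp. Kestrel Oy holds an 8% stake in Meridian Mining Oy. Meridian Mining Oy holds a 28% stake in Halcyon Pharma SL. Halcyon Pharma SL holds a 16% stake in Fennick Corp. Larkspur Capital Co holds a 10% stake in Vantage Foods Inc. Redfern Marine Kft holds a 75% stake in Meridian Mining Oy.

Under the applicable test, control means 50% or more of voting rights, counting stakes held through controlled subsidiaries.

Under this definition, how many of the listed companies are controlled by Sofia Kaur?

3

Sofia holds 100% of Redfern, so Sofia controls Redfern.
Sofia holds 100% of Larkspur, so Sofia controls Larkspur.
Redfern holds 75% of Meridian, so Sofia controls Meridian.
No other company's threshold is met.
Sofia controls 3 companies.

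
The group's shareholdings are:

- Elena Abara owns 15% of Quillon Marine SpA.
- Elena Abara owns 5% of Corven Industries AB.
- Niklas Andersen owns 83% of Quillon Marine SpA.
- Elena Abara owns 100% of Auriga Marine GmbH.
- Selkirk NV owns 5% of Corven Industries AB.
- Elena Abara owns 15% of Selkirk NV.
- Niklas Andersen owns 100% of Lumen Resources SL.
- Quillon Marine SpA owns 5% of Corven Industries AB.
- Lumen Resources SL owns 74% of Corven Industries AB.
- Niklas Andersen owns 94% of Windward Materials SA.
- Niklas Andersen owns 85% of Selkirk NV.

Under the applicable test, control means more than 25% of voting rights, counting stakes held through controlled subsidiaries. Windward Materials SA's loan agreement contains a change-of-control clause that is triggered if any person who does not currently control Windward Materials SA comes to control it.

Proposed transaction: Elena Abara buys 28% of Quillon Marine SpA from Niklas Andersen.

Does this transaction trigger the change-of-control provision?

The purchase adds only to Elena's holdings (Niklas's stake shrinks), so Elena is the only person who could newly come to control Windward.
Elena holds 100% of Auriga, so Elena controls Auriga.
Neither Elena nor any entity Elena controls holds any voting interest in Windward.
So before the transaction, Elena does not control Windward.
After the purchase, Elena's direct stake in Quillon rises to 15% + 28% = 43%, and Niklas's stake falls to 55%.
Elena holds 43% of Quillon, so Elena controls Quillon.
After the transaction, neither Elena nor any entity Elena controls holds a voting interest in Windward, so Elena still does not control it.
No new person acquires control, so the clause is not triggered.

No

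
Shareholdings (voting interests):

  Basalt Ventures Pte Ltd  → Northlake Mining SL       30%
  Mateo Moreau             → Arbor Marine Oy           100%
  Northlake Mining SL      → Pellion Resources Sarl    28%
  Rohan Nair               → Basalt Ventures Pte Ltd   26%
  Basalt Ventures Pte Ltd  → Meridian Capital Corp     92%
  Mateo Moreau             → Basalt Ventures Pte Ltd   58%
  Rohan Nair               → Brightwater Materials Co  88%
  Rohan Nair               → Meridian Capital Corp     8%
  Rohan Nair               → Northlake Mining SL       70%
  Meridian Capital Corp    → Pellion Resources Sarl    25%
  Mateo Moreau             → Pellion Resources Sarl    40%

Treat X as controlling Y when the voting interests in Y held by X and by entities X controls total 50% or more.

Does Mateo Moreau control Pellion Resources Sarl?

Yes

Mateo holds 58% of Basalt, so Mateo controls Basalt.
Basalt holds 92% of Meridian, so Mateo controls Meridian.
Mateo and Meridian together hold 40% + 25% = 65% of Pellion, so Mateo controls Pellion.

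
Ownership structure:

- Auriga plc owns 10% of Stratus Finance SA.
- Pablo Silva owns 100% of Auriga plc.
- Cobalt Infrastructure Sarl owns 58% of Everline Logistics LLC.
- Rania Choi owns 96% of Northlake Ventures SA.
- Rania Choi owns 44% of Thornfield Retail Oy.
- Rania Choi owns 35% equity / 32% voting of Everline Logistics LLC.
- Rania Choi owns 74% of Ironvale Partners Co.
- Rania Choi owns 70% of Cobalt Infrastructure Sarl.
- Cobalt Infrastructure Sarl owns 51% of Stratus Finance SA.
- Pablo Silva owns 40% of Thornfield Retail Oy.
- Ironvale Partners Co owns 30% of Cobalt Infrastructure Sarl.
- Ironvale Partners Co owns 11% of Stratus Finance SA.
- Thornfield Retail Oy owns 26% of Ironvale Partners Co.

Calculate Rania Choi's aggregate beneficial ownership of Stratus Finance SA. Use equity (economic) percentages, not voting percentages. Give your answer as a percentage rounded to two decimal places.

Rania reaches Stratus along 5 paths.
Via Thornfield → Ironvale → Cobalt: 44% × 26% × 30% × 51% = 1.75032%.
Via Ironvale → Cobalt: 74% × 30% × 51% = 11.322%.
Via Cobalt: 70% × 51% = 35.7%.
Via Thornfield → Ironvale: 44% × 26% × 11% = 1.2584%.
Via Ironvale: 74% × 11% = 8.14%.
Total: 1.75032% + 11.322% + 35.7% + 1.2584% + 8.14% = 58.17072%.
Rounded: 58.17%.

58.17%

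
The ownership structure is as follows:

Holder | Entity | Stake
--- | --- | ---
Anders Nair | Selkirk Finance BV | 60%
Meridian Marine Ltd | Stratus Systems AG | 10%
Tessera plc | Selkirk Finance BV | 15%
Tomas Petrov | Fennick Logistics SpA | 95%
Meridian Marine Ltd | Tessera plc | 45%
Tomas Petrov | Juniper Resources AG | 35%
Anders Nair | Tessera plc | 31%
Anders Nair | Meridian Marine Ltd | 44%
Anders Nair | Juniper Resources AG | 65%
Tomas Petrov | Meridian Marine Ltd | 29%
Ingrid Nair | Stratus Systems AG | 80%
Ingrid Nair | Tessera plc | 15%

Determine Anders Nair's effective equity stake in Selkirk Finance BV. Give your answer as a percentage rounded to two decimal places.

67.62%

Anders reaches Selkirk along 3 paths.
Via Tessera: 31% × 15% = 4.65%.
Via Meridian → Tessera: 44% × 45% × 15% = 2.97%.
Direct stake: 60% = 60%.
Total: 4.65% + 2.97% + 60% = 67.62%.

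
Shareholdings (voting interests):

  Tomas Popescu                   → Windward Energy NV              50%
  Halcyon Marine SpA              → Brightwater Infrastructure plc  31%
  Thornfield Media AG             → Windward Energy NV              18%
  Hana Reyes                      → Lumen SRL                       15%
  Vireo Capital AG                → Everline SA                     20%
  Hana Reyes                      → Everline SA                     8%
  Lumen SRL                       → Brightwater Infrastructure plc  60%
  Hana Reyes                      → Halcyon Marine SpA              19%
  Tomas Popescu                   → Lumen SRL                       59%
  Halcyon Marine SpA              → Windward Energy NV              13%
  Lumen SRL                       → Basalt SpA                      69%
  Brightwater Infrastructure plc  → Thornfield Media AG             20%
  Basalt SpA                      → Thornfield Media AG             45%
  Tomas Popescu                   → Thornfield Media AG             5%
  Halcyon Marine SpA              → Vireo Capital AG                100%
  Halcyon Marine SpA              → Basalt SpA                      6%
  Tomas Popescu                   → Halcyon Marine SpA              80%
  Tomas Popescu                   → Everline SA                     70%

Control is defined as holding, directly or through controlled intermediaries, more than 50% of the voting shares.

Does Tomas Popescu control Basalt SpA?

Yes

Tomas holds 80% of Halcyon, so Tomas controls Halcyon.
Tomas holds 59% of Lumen, so Tomas controls Lumen.
Lumen and Halcyon together hold 69% + 6% = 75% of Basalt, so Tomas controls Basalt.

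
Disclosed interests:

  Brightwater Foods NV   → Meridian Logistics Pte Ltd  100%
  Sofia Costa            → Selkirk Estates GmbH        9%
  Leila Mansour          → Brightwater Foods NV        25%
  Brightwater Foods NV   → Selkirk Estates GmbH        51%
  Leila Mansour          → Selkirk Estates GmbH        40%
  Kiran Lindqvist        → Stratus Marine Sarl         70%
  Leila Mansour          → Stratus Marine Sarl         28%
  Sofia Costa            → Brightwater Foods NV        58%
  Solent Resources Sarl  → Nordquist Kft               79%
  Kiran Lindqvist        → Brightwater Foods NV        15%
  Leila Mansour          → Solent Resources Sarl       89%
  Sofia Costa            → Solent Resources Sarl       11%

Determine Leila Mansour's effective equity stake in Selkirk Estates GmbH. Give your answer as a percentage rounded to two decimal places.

Leila reaches Selkirk along 2 paths.
Direct stake: 40% = 40%.
Via Brightwater: 25% × 51% = 12.75%.
Total: 40% + 12.75% = 52.75%.

52.75%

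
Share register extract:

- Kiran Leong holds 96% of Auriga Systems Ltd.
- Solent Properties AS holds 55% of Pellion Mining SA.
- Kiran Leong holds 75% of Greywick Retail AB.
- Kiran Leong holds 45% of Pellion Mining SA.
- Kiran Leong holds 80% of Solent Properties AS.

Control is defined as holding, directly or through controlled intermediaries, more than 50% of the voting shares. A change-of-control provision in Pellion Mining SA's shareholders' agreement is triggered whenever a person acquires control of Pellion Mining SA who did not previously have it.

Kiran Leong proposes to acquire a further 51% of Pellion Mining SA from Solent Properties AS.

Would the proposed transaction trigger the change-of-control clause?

The purchase adds only to Kiran's holdings (Solent's stake shrinks), so Kiran is the only person who could newly come to control Pellion.
Kiran holds 80% of Solent, so Kiran controls Solent.
Solent and Kiran together hold 55% + 45% = 100% of Pellion, so Kiran controls Pellion.
So Kiran already controls Pellion before the transaction.
After the purchase, Kiran's direct stake in Pellion rises to 45% + 51% = 96%, and Solent's stake falls to 4%.
Kiran controlled Pellion already, so this is not a new person acquiring control; every other person's position is unchanged or reduced.
No new person acquires control, so the clause is not triggered.

No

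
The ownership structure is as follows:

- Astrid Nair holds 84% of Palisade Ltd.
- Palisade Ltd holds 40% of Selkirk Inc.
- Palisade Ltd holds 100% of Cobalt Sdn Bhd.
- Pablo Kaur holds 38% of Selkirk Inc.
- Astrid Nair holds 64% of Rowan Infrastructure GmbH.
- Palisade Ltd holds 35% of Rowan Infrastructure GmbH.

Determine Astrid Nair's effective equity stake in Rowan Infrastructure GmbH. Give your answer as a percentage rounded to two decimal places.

93.40%

Astrid reaches Rowan along 2 paths.
Direct stake: 64% = 64%.
Via Palisade: 84% × 35% = 29.4%.
Total: 64% + 29.4% = 93.4%.
Rounded: 93.40%.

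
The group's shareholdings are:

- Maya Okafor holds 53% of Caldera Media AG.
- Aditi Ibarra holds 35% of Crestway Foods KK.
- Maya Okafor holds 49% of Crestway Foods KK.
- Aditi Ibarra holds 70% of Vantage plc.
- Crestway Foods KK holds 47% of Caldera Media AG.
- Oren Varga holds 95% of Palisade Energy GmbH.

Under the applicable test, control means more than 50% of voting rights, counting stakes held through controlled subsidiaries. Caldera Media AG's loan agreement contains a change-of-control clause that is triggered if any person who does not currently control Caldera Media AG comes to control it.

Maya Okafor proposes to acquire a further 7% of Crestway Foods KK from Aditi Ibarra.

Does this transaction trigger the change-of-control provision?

The purchase adds only to Maya's holdings (Aditi's stake shrinks), so Maya is the only person who could newly come to control Caldera.
Maya holds 53% of Caldera, so Maya controls Caldera.
So Maya already controls Caldera before the transaction.
After the purchase, Maya's direct stake in Crestway rises to 49% + 7% = 56%, and Aditi's stake falls to 28%.
Maya controlled Caldera already, so this is not a new person acquiring control; every other person's position is unchanged or reduced.
No new person acquires control, so the clause is not triggered.

No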